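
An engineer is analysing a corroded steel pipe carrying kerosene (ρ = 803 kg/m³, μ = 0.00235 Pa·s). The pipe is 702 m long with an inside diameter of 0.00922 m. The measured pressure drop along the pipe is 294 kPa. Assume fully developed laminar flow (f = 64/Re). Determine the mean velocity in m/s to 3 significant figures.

V ≈ 0.473 m/s

For laminar flow, f = 64/Re with Re = ρVD/μ, so Darcy-Weisbach reduces to ΔP = 32μLV/D². Solving for V: V = ΔP·D²/(32μL) = 2.94e+05·(0.00922)²/(32·0.00235·702) = 0.4734 m/s.
Check: Re = ρVD/μ = 803·0.4734·0.00922/0.00235 = 1492 < 2300, so the laminar assumption holds.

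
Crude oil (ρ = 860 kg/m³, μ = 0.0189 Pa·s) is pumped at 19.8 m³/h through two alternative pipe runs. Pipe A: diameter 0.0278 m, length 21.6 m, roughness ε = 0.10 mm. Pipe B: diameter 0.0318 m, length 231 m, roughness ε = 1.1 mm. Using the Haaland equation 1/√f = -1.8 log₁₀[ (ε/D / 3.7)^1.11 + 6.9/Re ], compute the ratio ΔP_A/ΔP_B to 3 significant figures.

Pipe A: V = Q/A = 0.0055/0.000607 = 9.061 m/s; Re = 1.146e+04; ε/D = 0.0036; Haaland → f = 0.03483; ΔP_A = f(L/D)(ρV²/2) = 9.555e+05 Pa.
Pipe B: V = Q/A = 0.0055/0.0007942 = 6.925 m/s; Re = 1.002e+04; ε/D = 0.0346; Haaland → f = 0.06365; ΔP_B = f(L/D)(ρV²/2) = 9.535e+06 Pa.
ΔP_A/ΔP_B = 9.555e+05/9.535e+06 = 0.100.

ΔP_A/ΔP_B ≈ 0.100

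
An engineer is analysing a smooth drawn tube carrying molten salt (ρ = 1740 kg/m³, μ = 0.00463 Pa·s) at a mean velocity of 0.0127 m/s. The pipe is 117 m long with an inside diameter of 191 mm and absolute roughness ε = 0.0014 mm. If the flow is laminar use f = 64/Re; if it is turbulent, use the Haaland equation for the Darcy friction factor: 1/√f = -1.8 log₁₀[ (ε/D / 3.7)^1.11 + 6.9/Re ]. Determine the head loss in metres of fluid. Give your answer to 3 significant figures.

Reynolds number Re = ρVD/μ = 1740 · 0.0127 · 0.191 / 0.00463 = 911.6.
Re < 2300 → laminar flow, so f = 64/Re = 64/911.6 = 0.07021 (the turbulent correlation is not needed).
Darcy-Weisbach: ΔP = f(L/D)(ρV²/2) = 0.07021·(117/0.191)·(1740·0.0127²/2) = 0.07021·612.6·0.1403 = 6.035 Pa.
Head loss h_f = ΔP/(ρg) = 6.035/(1740·9.81) = 3.54×10^-4 m.

h_f ≈ 3.54×10^-4 m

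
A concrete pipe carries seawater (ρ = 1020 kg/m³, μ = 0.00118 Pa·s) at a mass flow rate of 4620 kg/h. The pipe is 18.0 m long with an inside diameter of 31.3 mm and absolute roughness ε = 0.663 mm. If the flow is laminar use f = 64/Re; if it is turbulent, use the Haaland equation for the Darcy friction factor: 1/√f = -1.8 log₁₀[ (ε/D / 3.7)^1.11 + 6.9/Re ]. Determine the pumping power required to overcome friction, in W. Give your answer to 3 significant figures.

P ≈ 50.0 W

ṁ = 4620 kg/h = 4620/3600 = 1.283 kg/s.
A = πD²/4 = π(0.0313)²/4 = 0.0007694 m²; mean velocity V = ṁ/(ρA) = 1.283/(1020 · 0.0007694) = 1.635 m/s.
Reynolds number Re = ρVD/μ = 1020 · 1.635 · 0.0313 / 0.00118 = 4.424e+04.
Re > 4000 → turbulent. Relative roughness ε/D = 0.000663/0.0313 = 0.0212. Haaland: 1/√f = -1.8 log₁₀[(0.0212/3.7)^1.11 + 6.9/4.424e+04] = -1.8 log₁₀[0.00324 + 0.000156] = 4.443, so f = 0.05065.
Darcy-Weisbach: ΔP = f(L/D)(ρV²/2) = 0.05065·(18/0.0313)·(1020·1.635²/2) = 0.05065·575.1·1364 = 3.972e+04 Pa.
Q = ṁ/ρ = 1.283/1020 = 0.001258 m³/s.
Pumping power P = QΔP = 0.001258·3.972e+04 = 49.97 W = 50.0 W.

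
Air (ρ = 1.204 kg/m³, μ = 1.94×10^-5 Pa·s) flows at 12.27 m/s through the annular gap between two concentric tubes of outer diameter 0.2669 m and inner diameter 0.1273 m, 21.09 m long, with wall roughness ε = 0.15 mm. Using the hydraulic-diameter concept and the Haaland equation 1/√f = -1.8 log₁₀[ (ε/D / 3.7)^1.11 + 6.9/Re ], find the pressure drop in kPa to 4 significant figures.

Hydraulic diameter D_h = 4A/P = D_o - D_i = 0.2669 - 0.1273 = 0.1396 m.
Re = ρVD_h/μ = 1.204·12.27·0.1396/1.94e-05 = 1.063e+05.
ε/D_h = 0.00015/0.1396 = 0.00107; Haaland gives 1/√f = -1.8 log₁₀[0.000119+6.49e-05] = 6.726, so f = 0.02211.
ΔP = f(L/D_h)(ρV²/2) = 0.02211·21.09/0.1396·90.63 = 302.7 Pa.
ΔP = 0.3027 kPa.

ΔP ≈ 0.3027 kPa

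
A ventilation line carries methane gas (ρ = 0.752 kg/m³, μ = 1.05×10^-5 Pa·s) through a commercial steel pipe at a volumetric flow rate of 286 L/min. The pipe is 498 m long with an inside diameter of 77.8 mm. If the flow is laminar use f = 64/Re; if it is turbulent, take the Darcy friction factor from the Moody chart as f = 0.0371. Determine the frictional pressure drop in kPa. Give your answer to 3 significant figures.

ΔP ≈ 0.0898 kPa

Q = 286 L/min = 286/60000 = 0.004767 m³/s.
Cross-sectional area A = πD²/4 = π(0.0778)²/4 = 0.004754 m²; mean velocity V = Q/A = 0.004767/0.004754 = 1.003 m/s.
Reynolds number Re = ρVD/μ = 0.752 · 1.003 · 0.0778 / 1.05e-05 = 5587.
Re > 4000 → turbulent; use the Moody-chart value f = 0.0371.
Darcy-Weisbach: ΔP = f(L/D)(ρV²/2) = 0.0371·(498/0.0778)·(0.752·1.003²/2) = 0.0371·6401·0.378 = 89.77 Pa.
ΔP = 89.77 Pa = 0.0898 kPa.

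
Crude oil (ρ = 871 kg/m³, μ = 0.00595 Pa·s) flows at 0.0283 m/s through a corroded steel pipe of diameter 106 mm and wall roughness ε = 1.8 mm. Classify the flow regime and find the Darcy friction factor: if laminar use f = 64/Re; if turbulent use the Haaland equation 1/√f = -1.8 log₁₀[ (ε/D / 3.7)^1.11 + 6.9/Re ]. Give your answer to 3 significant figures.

f ≈ 0.146

Re = ρVD/μ = 871·0.0283·0.106/0.00595 = 439.1.
Re < 2300 → laminar, so f = 64/Re = 0.1457 (roughness is irrelevant in laminar flow).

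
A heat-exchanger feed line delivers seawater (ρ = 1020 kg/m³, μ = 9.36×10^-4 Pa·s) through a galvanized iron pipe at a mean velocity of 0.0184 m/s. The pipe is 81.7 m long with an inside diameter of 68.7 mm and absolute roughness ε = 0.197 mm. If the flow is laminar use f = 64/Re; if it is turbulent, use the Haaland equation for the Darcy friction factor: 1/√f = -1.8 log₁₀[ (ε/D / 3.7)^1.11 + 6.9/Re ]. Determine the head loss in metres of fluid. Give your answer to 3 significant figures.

Reynolds number Re = ρVD/μ = 1020 · 0.0184 · 0.0687 / 0.000936 = 1378.
Re < 2300 → laminar flow, so f = 64/Re = 64/1378 = 0.04646 (the turbulent correlation is not needed).
Darcy-Weisbach: ΔP = f(L/D)(ρV²/2) = 0.04646·(81.7/0.0687)·(1020·0.0184²/2) = 0.04646·1189·0.1727 = 9.54 Pa.
Head loss h_f = ΔP/(ρg) = 9.54/(1020·9.81) = 9.53×10^-4 m.

h_f ≈ 9.53×10^-4 m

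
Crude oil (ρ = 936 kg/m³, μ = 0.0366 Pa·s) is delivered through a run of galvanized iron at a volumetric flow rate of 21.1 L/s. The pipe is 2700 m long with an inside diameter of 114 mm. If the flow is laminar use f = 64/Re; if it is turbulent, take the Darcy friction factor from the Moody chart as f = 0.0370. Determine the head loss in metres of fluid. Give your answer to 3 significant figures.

Q = 21.1 L/s = 21.1/1000 = 0.0211 m³/s.
Cross-sectional area A = πD²/4 = π(0.114)²/4 = 0.01021 m²; mean velocity V = Q/A = 0.0211/0.01021 = 2.067 m/s.
Reynolds number Re = ρVD/μ = 936 · 2.067 · 0.114 / 0.0366 = 6027.
Re > 4000 → turbulent; use the Moody-chart value f = 0.0370.
Darcy-Weisbach: ΔP = f(L/D)(ρV²/2) = 0.037·(2700/0.114)·(936·2.067²/2) = 0.037·2.368e+04·2000 = 1.753e+06 Pa.
Head loss h_f = ΔP/(ρg) = 1.753e+06/(936·9.81) = 191 m.

h_f ≈ 191 m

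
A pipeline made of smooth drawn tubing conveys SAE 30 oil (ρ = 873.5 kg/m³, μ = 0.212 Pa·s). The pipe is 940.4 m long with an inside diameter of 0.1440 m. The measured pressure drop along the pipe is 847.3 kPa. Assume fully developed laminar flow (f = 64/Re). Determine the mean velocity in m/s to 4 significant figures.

V ≈ 2.754 m/s

For laminar flow, f = 64/Re with Re = ρVD/μ, so Darcy-Weisbach reduces to ΔP = 32μLV/D². Solving for V: V = ΔP·D²/(32μL) = 8.473e+05·(0.144)²/(32·0.212·940.4) = 2.754 m/s.
Check: Re = ρVD/μ = 873.5·2.754·0.144/0.212 = 1634 < 2300, so the laminar assumption holds.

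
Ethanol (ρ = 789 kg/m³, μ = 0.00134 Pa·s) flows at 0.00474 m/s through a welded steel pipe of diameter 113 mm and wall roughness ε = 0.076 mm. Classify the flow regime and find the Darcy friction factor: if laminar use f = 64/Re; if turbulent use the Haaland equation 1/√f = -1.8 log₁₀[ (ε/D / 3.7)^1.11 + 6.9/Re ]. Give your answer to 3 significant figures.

f ≈ 0.203

Re = ρVD/μ = 789·0.00474·0.113/0.00134 = 315.4.
Re < 2300 → laminar, so f = 64/Re = 0.2029 (roughness is irrelevant in laminar flow).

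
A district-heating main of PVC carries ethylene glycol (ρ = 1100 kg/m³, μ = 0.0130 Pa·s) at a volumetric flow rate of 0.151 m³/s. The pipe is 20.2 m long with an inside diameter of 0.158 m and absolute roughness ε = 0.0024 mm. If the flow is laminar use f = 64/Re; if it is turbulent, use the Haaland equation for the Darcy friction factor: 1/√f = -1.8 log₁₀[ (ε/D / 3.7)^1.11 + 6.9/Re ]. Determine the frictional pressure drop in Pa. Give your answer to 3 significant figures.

Cross-sectional area A = πD²/4 = π(0.158)²/4 = 0.01961 m²; mean velocity V = Q/A = 0.151/0.01961 = 7.701 m/s.
Reynolds number Re = ρVD/μ = 1100 · 7.701 · 0.158 / 0.013 = 1.03e+05.
Re > 4000 → turbulent. Relative roughness ε/D = 2.4e-06/0.158 = 1.52e-05. Haaland: 1/√f = -1.8 log₁₀[(1.52e-05/3.7)^1.11 + 6.9/1.03e+05] = -1.8 log₁₀[1.05e-06 + 6.7e-05] = 7.501, so f = 0.01777.
Darcy-Weisbach: ΔP = f(L/D)(ρV²/2) = 0.01777·(20.2/0.158)·(1100·7.701²/2) = 0.01777·127.8·3.262e+04 = 7.413e+04 Pa.

ΔP ≈ 74100 Pa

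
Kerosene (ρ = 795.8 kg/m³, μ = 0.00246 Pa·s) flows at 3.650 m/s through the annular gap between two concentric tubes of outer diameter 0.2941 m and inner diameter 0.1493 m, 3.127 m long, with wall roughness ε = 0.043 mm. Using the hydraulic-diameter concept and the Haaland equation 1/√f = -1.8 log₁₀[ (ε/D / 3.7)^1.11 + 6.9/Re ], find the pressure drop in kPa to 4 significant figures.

ΔP ≈ 2.039 kPa

Hydraulic diameter D_h = 4A/P = D_o - D_i = 0.2941 - 0.1493 = 0.1448 m.
Re = ρVD_h/μ = 795.8·3.65·0.1448/0.00246 = 1.71e+05.
ε/D_h = 4.3e-05/0.1448 = 0.000297; Haaland gives 1/√f = -1.8 log₁₀[2.84e-05+4.04e-05] = 7.492, so f = 0.01781.
ΔP = f(L/D_h)(ρV²/2) = 0.01781·3.127/0.1448·5301 = 2039 Pa.
ΔP = 2.039 kPa.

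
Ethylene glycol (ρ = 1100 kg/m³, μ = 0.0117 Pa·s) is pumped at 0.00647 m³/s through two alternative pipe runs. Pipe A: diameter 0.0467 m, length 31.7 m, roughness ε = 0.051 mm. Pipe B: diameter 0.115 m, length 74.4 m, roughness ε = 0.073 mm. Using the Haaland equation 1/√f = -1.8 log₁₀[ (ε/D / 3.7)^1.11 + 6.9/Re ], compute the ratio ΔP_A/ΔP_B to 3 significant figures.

Pipe A: V = Q/A = 0.00647/0.001713 = 3.777 m/s; Re = 1.658e+04; ε/D = 0.00109; Haaland → f = 0.02886; ΔP_A = f(L/D)(ρV²/2) = 1.537e+05 Pa.
Pipe B: V = Q/A = 0.00647/0.01039 = 0.6229 m/s; Re = 6735; ε/D = 0.000635; Haaland → f = 0.03517; ΔP_B = f(L/D)(ρV²/2) = 4856 Pa.
ΔP_A/ΔP_B = 1.537e+05/4856 = 31.7.

ΔP_A/ΔP_B ≈ 31.7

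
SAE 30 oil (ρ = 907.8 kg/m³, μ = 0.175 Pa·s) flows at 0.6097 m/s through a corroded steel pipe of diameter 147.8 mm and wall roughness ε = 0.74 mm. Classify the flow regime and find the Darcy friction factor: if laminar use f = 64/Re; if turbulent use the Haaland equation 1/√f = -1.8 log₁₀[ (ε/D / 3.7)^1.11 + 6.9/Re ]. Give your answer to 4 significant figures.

f ≈ 0.1369

Re = ρVD/μ = 907.8·0.6097·0.1478/0.175 = 467.5.
Re < 2300 → laminar, so f = 64/Re = 0.1369 (roughness is irrelevant in laminar flow).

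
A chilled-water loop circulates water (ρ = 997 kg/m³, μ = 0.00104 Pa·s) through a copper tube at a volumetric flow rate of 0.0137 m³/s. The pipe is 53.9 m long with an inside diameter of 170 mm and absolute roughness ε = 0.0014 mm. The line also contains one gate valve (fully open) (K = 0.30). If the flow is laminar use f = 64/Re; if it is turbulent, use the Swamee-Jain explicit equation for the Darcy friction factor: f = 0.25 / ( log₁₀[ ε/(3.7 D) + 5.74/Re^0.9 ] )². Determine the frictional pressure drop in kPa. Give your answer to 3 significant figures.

Cross-sectional area A = πD²/4 = π(0.17)²/4 = 0.0227 m²; mean velocity V = Q/A = 0.0137/0.0227 = 0.6036 m/s.
Reynolds number Re = ρVD/μ = 997 · 0.6036 · 0.17 / 0.00104 = 9.837e+04.
Re > 4000 → turbulent. Relative roughness ε/D = 1.4e-06/0.17 = 8.24e-06. Swamee-Jain: f = 0.25/(log₁₀[8.24e-06/3.7 + 5.74/9.837e+04^0.9])² = 0.25/(log₁₀[2.23e-06 + 0.000184])² = 0.25/(-3.729)² = 0.01797.
Total minor-loss coefficient ΣK = 1·0.3 = 0.3.
ΔP = [f·L/D + ΣK]·(ρV²/2) = [0.01797·53.9/0.17 + 0.3]·(997·0.6036²/2) = [5.699 + 0.3]·181.6 = 1089 Pa.
ΔP = 1089 Pa = 1.09 kPa.

ΔP ≈ 1.09 kPa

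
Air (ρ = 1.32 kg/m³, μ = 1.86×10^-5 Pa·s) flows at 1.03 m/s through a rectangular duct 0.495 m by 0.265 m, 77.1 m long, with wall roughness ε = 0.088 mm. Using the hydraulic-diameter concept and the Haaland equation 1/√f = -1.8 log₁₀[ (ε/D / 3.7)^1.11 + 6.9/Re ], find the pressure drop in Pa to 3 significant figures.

Hydraulic diameter D_h = 4A/P = 4·(0.495·0.265)/(2·(0.495+0.265)) = 0.5247/1.52 = 0.3452 m.
Re = ρVD_h/μ = 1.32·1.03·0.3452/1.86e-05 = 2.523e+04.
ε/D_h = 8.8e-05/0.3452 = 0.000255; Haaland gives 1/√f = -1.8 log₁₀[2.4e-05+0.000273] = 6.348, so f = 0.02482.
ΔP = f(L/D_h)(ρV²/2) = 0.02482·77.1/0.3452·0.7002 = 3.881 Pa.

ΔP ≈ 3.88 Pa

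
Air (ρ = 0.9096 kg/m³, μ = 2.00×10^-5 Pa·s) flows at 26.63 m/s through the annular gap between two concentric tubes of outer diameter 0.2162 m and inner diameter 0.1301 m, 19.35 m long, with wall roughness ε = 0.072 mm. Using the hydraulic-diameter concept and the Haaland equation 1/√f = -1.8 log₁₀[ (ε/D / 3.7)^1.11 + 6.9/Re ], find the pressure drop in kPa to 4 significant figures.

ΔP ≈ 1.544 kPa

Hydraulic diameter D_h = 4A/P = D_o - D_i = 0.2162 - 0.1301 = 0.0861 m.
Re = ρVD_h/μ = 0.9096·26.63·0.0861/2e-05 = 1.043e+05.
ε/D_h = 7.2e-05/0.0861 = 0.000836; Haaland gives 1/√f = -1.8 log₁₀[8.98e-05+6.62e-05] = 6.853, so f = 0.02129.
ΔP = f(L/D_h)(ρV²/2) = 0.02129·19.35/0.0861·322.5 = 1544 Pa.
ΔP = 1.544 kPa.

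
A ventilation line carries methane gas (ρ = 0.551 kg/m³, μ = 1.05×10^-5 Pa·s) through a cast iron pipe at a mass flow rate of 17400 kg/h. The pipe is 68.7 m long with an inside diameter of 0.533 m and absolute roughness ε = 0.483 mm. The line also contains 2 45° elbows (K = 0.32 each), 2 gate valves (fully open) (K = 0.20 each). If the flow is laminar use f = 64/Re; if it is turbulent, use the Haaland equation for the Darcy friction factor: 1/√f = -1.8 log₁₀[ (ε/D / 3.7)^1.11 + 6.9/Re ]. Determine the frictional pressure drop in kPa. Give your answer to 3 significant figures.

ṁ = 17400 kg/h = 17400/3600 = 4.833 kg/s.
A = πD²/4 = π(0.533)²/4 = 0.2231 m²; mean velocity V = ṁ/(ρA) = 4.833/(0.551 · 0.2231) = 39.31 m/s.
Reynolds number Re = ρVD/μ = 0.551 · 39.31 · 0.533 / 1.05e-05 = 1.1e+06.
Re > 4000 → turbulent. Relative roughness ε/D = 0.000483/0.533 = 0.000906. Haaland: 1/√f = -1.8 log₁₀[(0.000906/3.7)^1.11 + 6.9/1.1e+06] = -1.8 log₁₀[9.81e-05 + 6.27e-06] = 7.166, so f = 0.01947.
Total minor-loss coefficient ΣK = 2·0.32 + 2·0.2 = 1.04.
ΔP = [f·L/D + ΣK]·(ρV²/2) = [0.01947·68.7/0.533 + 1.04]·(0.551·39.31²/2) = [2.51 + 1.04]·425.8 = 1512 Pa.
ΔP = 1512 Pa = 1.51 kPa.

ΔP ≈ 1.51 kPa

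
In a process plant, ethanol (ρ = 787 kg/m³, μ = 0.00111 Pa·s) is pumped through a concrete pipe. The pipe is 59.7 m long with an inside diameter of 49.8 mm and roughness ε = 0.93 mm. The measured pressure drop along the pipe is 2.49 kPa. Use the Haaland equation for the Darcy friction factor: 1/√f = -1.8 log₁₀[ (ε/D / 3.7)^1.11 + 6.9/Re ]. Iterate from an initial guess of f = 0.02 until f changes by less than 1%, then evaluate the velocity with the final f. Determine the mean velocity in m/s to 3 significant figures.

Rearranging Darcy-Weisbach: V = √(2·ΔP·D/(f·L·ρ)). With ε/D = 0.00093/0.0498 = 0.0187, iterate starting from f = 0.02:
  f = 0.02 → V = √(2·2490·0.0498/(0.02·59.7·787)) = 0.5137 m/s; Re = ρVD/μ = 1.814e+04; f → 0.04959
  f = 0.04959 → V = 0.3262 m/s; Re = 1.152e+04; f → 0.05075
  f = 0.05075 → V = 0.3225 m/s; Re = 1.139e+04; f → 0.05079
Converged (Δf/f < 1%). With the final f = 0.05079: V = √(2·2490·0.0498/(0.05079·59.7·787)) = 0.3224 m/s.

V ≈ 0.322 m/s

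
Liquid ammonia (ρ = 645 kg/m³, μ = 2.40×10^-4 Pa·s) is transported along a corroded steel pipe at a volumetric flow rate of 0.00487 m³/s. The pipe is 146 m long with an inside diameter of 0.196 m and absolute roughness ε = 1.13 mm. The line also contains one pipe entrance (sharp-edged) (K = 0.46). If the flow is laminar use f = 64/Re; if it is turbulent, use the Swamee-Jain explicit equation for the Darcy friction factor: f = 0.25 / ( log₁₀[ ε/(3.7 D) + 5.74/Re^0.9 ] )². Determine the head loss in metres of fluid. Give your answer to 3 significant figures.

Cross-sectional area A = πD²/4 = π(0.196)²/4 = 0.03017 m²; mean velocity V = Q/A = 0.00487/0.03017 = 0.1614 m/s.
Reynolds number Re = ρVD/μ = 645 · 0.1614 · 0.196 / 0.00024 = 8.502e+04.
Re > 4000 → turbulent. Relative roughness ε/D = 0.00113/0.196 = 0.00577. Swamee-Jain: f = 0.25/(log₁₀[0.00577/3.7 + 5.74/8.502e+04^0.9])² = 0.25/(log₁₀[0.00156 + 0.00021])² = 0.25/(-2.752)² = 0.033.
Total minor-loss coefficient ΣK = 1·0.46 = 0.46.
ΔP = [f·L/D + ΣK]·(ρV²/2) = [0.033·146/0.196 + 0.46]·(645·0.1614²/2) = [24.58 + 0.46]·8.402 = 210.4 Pa.
Head loss h_f = ΔP/(ρg) = 210.4/(645·9.81) = 0.0333 m.

h_f ≈ 0.0333 m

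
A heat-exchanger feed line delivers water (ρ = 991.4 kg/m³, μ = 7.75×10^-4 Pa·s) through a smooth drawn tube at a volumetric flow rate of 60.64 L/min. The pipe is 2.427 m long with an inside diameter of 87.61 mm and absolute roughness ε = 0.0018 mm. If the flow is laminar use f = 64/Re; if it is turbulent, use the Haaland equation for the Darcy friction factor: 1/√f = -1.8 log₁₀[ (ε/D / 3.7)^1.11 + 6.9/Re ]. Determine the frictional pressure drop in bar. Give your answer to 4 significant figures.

Q = 60.64 L/min = 60.64/60000 = 0.001011 m³/s.
Cross-sectional area A = πD²/4 = π(0.08761)²/4 = 0.006028 m²; mean velocity V = Q/A = 0.001011/0.006028 = 0.1677 m/s.
Reynolds number Re = ρVD/μ = 991.4 · 0.1677 · 0.08761 / 0.000775 = 1.879e+04.
Re > 4000 → turbulent. Relative roughness ε/D = 1.8e-06/0.08761 = 2.05e-05. Haaland: 1/√f = -1.8 log₁₀[(2.05e-05/3.7)^1.11 + 6.9/1.879e+04] = -1.8 log₁₀[1.47e-06 + 0.000367] = 6.18, so f = 0.02618.
Darcy-Weisbach: ΔP = f(L/D)(ρV²/2) = 0.02618·(2.427/0.08761)·(991.4·0.1677²/2) = 0.02618·27.7·13.93 = 10.11 Pa.
ΔP = 10.11 Pa = 1.011×10^-4 bar.

ΔP ≈ 1.011×10^-4 bar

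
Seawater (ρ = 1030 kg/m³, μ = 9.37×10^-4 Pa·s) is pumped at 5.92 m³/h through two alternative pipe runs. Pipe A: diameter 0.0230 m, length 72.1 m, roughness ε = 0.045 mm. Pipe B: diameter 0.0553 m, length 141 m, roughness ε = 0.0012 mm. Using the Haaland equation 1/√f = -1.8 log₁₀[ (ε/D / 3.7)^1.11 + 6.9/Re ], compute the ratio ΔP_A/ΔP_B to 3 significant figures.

Pipe A: V = Q/A = 0.001644/0.0004155 = 3.958 m/s; Re = 1.001e+05; ε/D = 0.00196; Haaland → f = 0.02486; ΔP_A = f(L/D)(ρV²/2) = 6.287e+05 Pa.
Pipe B: V = Q/A = 0.001644/0.002402 = 0.6847 m/s; Re = 4.162e+04; ε/D = 2.17e-05; Haaland → f = 0.02164; ΔP_B = f(L/D)(ρV²/2) = 1.332e+04 Pa.
ΔP_A/ΔP_B = 6.287e+05/1.332e+04 = 47.2.

ΔP_A/ΔP_B ≈ 47.2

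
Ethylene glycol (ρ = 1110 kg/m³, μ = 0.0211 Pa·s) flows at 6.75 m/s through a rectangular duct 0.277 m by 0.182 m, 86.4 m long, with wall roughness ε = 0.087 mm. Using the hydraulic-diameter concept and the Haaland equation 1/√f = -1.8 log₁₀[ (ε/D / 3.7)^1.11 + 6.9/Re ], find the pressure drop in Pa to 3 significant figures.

Hydraulic diameter D_h = 4A/P = 4·(0.277·0.182)/(2·(0.277+0.182)) = 0.2017/0.918 = 0.2197 m.
Re = ρVD_h/μ = 1110·6.75·0.2197/0.0211 = 7.8e+04.
ε/D_h = 8.7e-05/0.2197 = 0.000396; Haaland gives 1/√f = -1.8 log₁₀[3.92e-05+8.85e-05] = 7.009, so f = 0.02035.
ΔP = f(L/D_h)(ρV²/2) = 0.02035·86.4/0.2197·2.529e+04 = 2.024e+05 Pa.

ΔP ≈ 202000 Pa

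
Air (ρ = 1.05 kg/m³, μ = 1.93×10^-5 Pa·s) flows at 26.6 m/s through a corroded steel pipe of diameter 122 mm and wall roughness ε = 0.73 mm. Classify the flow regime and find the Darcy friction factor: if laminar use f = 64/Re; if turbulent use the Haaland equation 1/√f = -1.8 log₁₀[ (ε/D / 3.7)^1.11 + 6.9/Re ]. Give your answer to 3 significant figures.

Re = ρVD/μ = 1.05·26.6·0.122/1.93e-05 = 1.766e+05.
Re > 4000 → turbulent. ε/D = 0.00073/0.122 = 0.00598; Haaland: 1/√f = -1.8 log₁₀[0.000797 + 3.91e-05] = 5.539, so f = 0.03259.

f ≈ 0.0326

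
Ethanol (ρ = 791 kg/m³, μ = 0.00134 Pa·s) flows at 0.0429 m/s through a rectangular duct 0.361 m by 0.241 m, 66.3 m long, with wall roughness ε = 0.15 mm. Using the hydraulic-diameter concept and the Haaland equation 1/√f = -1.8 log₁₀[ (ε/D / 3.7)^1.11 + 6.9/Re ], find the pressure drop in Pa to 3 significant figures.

Hydraulic diameter D_h = 4A/P = 4·(0.361·0.241)/(2·(0.361+0.241)) = 0.348/1.204 = 0.289 m.
Re = ρVD_h/μ = 791·0.0429·0.289/0.00134 = 7320.
ε/D_h = 0.00015/0.289 = 0.000519; Haaland gives 1/√f = -1.8 log₁₀[5.29e-05+0.000943] = 5.404, so f = 0.03425.
ΔP = f(L/D_h)(ρV²/2) = 0.03425·66.3/0.289·0.7279 = 5.718 Pa.

ΔP ≈ 5.72 Pa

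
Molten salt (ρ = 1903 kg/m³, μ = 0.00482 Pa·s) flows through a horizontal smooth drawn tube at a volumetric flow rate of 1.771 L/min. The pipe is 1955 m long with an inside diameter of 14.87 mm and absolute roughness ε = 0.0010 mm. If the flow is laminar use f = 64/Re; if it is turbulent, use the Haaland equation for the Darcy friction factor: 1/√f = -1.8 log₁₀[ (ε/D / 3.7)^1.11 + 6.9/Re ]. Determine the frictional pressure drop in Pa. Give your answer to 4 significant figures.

ΔP ≈ 231800 Pa

Q = 1.771 L/min = 1.771/60000 = 2.952e-05 m³/s.
Cross-sectional area A = πD²/4 = π(0.01487)²/4 = 0.0001737 m²; mean velocity V = Q/A = 2.952e-05/0.0001737 = 0.17 m/s.
Reynolds number Re = ρVD/μ = 1903 · 0.17 · 0.01487 / 0.00482 = 997.8.
Re < 2300 → laminar flow, so f = 64/Re = 64/997.8 = 0.06414 (the turbulent correlation is not needed).
Darcy-Weisbach: ΔP = f(L/D)(ρV²/2) = 0.06414·(1955/0.01487)·(1903·0.17²/2) = 0.06414·1.315e+05·27.49 = 2.318e+05 Pa.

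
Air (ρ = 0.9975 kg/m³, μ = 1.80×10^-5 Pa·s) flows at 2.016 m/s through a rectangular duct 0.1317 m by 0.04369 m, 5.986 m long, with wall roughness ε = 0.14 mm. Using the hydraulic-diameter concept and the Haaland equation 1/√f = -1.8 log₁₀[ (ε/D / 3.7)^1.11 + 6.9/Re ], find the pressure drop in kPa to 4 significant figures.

ΔP ≈ 0.006682 kPa

Hydraulic diameter D_h = 4A/P = 4·(0.1317·0.04369)/(2·(0.1317+0.04369)) = 0.02302/0.3508 = 0.06561 m.
Re = ρVD_h/μ = 0.9975·2.016·0.06561/1.8e-05 = 7330.
ε/D_h = 0.00014/0.06561 = 0.00213; Haaland gives 1/√f = -1.8 log₁₀[0.000254+0.000941] = 5.261, so f = 0.03613.
ΔP = f(L/D_h)(ρV²/2) = 0.03613·5.986/0.06561·2.027 = 6.682 Pa.
ΔP = 0.006682 kPa.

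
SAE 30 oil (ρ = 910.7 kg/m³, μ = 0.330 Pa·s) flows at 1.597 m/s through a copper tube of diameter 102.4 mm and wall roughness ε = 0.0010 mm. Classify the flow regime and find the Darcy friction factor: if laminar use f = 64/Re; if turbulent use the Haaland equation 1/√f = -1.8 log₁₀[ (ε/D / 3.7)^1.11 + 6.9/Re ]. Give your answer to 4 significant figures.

f ≈ 0.1418

Re = ρVD/μ = 910.7·1.597·0.1024/0.33 = 451.3.
Re < 2300 → laminar, so f = 64/Re = 0.1418 (roughness is irrelevant in laminar flow).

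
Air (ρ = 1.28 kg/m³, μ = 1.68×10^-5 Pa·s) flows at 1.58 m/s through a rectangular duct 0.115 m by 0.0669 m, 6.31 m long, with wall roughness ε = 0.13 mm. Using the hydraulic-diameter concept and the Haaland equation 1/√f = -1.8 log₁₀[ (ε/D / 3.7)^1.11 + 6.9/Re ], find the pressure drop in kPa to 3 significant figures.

ΔP ≈ 0.00391 kPa

Hydraulic diameter D_h = 4A/P = 4·(0.115·0.0669)/(2·(0.115+0.0669)) = 0.03077/0.3638 = 0.08459 m.
Re = ρVD_h/μ = 1.28·1.58·0.08459/1.68e-05 = 1.018e+04.
ε/D_h = 0.00013/0.08459 = 0.00154; Haaland gives 1/√f = -1.8 log₁₀[0.000176+0.000678] = 5.523, so f = 0.03278.
ΔP = f(L/D_h)(ρV²/2) = 0.03278·6.31/0.08459·1.598 = 3.907 Pa.
ΔP = 0.00391 kPa.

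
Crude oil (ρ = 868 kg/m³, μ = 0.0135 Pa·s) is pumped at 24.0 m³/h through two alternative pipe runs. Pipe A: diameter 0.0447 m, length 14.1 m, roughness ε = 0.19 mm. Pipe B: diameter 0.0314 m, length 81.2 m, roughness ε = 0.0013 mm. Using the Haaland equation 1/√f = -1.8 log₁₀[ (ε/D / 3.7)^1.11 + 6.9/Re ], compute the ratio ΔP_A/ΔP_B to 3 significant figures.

Pipe A: V = Q/A = 0.006667/0.001569 = 4.248 m/s; Re = 1.221e+04; ε/D = 0.00425; Haaland → f = 0.03536; ΔP_A = f(L/D)(ρV²/2) = 8.736e+04 Pa.
Pipe B: V = Q/A = 0.006667/0.0007744 = 8.609 m/s; Re = 1.738e+04; ε/D = 4.14e-05; Haaland → f = 0.02673; ΔP_B = f(L/D)(ρV²/2) = 2.224e+06 Pa.
ΔP_A/ΔP_B = 8.736e+04/2.224e+06 = 0.0393.

ΔP_A/ΔP_B ≈ 0.0393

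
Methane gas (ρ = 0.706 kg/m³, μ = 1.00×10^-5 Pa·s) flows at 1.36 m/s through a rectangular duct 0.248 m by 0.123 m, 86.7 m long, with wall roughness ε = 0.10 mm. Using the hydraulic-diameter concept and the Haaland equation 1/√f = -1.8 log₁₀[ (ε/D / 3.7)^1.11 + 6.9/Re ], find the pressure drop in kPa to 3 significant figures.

ΔP ≈ 0.00975 kPa

Hydraulic diameter D_h = 4A/P = 4·(0.248·0.123)/(2·(0.248+0.123)) = 0.122/0.742 = 0.1644 m.
Re = ρVD_h/μ = 0.706·1.36·0.1644/1e-05 = 1.579e+04.
ε/D_h = 0.0001/0.1644 = 0.000608; Haaland gives 1/√f = -1.8 log₁₀[6.3e-05+0.000437] = 5.942, so f = 0.02832.
ΔP = f(L/D_h)(ρV²/2) = 0.02832·86.7/0.1644·0.6529 = 9.75 Pa.
ΔP = 0.00975 kPa.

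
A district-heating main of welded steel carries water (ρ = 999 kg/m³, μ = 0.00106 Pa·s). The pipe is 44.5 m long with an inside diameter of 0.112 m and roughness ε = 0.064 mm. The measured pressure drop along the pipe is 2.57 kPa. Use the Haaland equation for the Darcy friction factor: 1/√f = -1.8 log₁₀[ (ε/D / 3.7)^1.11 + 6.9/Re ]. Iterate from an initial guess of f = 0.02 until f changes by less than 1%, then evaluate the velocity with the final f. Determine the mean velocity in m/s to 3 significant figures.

Rearranging Darcy-Weisbach: V = √(2·ΔP·D/(f·L·ρ)). With ε/D = 6.4e-05/0.112 = 0.000571, iterate starting from f = 0.02:
  f = 0.02 → V = √(2·2570·0.112/(0.02·44.5·999)) = 0.8047 m/s; Re = ρVD/μ = 8.494e+04; f → 0.02078
  f = 0.02078 → V = 0.7894 m/s; Re = 8.332e+04; f → 0.02084
Converged (Δf/f < 1%). With the final f = 0.02084: V = √(2·2570·0.112/(0.02084·44.5·999)) = 0.7884 m/s.

V ≈ 0.788 m/s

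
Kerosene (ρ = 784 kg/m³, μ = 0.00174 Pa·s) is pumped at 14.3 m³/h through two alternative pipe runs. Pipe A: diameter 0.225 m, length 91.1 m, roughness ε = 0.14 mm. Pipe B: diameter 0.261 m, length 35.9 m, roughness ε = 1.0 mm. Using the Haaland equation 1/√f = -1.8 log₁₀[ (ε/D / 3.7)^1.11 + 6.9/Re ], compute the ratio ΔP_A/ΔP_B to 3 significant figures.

ΔP_A/ΔP_B ≈ 4.56

Pipe A: V = Q/A = 0.003972/0.03976 = 0.0999 m/s; Re = 1.013e+04; ε/D = 0.000622; Haaland → f = 0.03156; ΔP_A = f(L/D)(ρV²/2) = 49.99 Pa.
Pipe B: V = Q/A = 0.003972/0.0535 = 0.07424 m/s; Re = 8731; ε/D = 0.00383; Haaland → f = 0.03685; ΔP_B = f(L/D)(ρV²/2) = 10.95 Pa.
ΔP_A/ΔP_B = 49.99/10.95 = 4.56.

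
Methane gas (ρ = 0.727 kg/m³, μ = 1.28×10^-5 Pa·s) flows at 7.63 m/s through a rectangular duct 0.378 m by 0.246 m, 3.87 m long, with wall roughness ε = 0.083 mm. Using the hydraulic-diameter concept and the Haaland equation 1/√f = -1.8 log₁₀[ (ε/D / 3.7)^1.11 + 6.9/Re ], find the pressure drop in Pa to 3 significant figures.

ΔP ≈ 5.05 Pa

Hydraulic diameter D_h = 4A/P = 4·(0.378·0.246)/(2·(0.378+0.246)) = 0.372/1.248 = 0.298 m.
Re = ρVD_h/μ = 0.727·7.63·0.298/1.28e-05 = 1.292e+05.
ε/D_h = 8.3e-05/0.298 = 0.000278; Haaland gives 1/√f = -1.8 log₁₀[2.65e-05+5.34e-05] = 7.375, so f = 0.01838.
ΔP = f(L/D_h)(ρV²/2) = 0.01838·3.87/0.298·21.16 = 5.052 Pa.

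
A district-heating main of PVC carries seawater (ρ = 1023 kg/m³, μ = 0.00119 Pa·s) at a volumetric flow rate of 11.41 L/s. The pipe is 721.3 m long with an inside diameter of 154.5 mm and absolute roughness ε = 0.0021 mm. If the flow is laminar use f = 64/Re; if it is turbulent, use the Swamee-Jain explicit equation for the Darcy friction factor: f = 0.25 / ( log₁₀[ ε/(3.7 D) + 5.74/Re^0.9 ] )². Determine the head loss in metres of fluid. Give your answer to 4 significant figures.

h_f ≈ 1.653 m

Q = 11.41 L/s = 11.41/1000 = 0.01141 m³/s.
Cross-sectional area A = πD²/4 = π(0.1545)²/4 = 0.01875 m²; mean velocity V = Q/A = 0.01141/0.01875 = 0.6086 m/s.
Reynolds number Re = ρVD/μ = 1023 · 0.6086 · 0.1545 / 0.00119 = 8.083e+04.
Re > 4000 → turbulent. Relative roughness ε/D = 2.1e-06/0.1545 = 1.36e-05. Swamee-Jain: f = 0.25/(log₁₀[1.36e-05/3.7 + 5.74/8.083e+04^0.9])² = 0.25/(log₁₀[3.67e-06 + 0.00022])² = 0.25/(-3.651)² = 0.01876.
Darcy-Weisbach: ΔP = f(L/D)(ρV²/2) = 0.01876·(721.3/0.1545)·(1023·0.6086²/2) = 0.01876·4669·189.5 = 1.659e+04 Pa.
Head loss h_f = ΔP/(ρg) = 1.659e+04/(1023·9.81) = 1.653 m.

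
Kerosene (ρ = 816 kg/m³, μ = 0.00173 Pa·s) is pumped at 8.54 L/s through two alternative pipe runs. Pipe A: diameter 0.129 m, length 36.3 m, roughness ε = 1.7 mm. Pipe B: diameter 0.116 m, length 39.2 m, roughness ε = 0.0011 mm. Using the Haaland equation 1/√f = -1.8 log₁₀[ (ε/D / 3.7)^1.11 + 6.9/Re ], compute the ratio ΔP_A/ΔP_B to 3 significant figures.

ΔP_A/ΔP_B ≈ 1.10

Pipe A: V = Q/A = 0.00854/0.01307 = 0.6534 m/s; Re = 3.976e+04; ε/D = 0.0132; Haaland → f = 0.04297; ΔP_A = f(L/D)(ρV²/2) = 2106 Pa.
Pipe B: V = Q/A = 0.00854/0.01057 = 0.8081 m/s; Re = 4.421e+04; ε/D = 9.48e-06; Haaland → f = 0.02132; ΔP_B = f(L/D)(ρV²/2) = 1919 Pa.
ΔP_A/ΔP_B = 2106/1919 = 1.10.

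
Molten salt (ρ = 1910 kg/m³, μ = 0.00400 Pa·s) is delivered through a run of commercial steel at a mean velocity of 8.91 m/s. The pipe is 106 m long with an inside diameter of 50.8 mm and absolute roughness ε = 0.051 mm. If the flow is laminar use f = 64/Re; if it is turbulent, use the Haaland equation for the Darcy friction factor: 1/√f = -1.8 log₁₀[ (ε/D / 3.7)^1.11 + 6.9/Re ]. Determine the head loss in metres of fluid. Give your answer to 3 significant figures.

Reynolds number Re = ρVD/μ = 1910 · 8.91 · 0.0508 / 0.004 = 2.161e+05.
Re > 4000 → turbulent. Relative roughness ε/D = 5.1e-05/0.0508 = 0.001. Haaland: 1/√f = -1.8 log₁₀[(0.001/3.7)^1.11 + 6.9/2.161e+05] = -1.8 log₁₀[0.00011 + 3.19e-05] = 6.927, so f = 0.02084.
Darcy-Weisbach: ΔP = f(L/D)(ρV²/2) = 0.02084·(106/0.0508)·(1910·8.91²/2) = 0.02084·2087·7.582e+04 = 3.297e+06 Pa.
Head loss h_f = ΔP/(ρg) = 3.297e+06/(1910·9.81) = 176 m.

h_f ≈ 176 m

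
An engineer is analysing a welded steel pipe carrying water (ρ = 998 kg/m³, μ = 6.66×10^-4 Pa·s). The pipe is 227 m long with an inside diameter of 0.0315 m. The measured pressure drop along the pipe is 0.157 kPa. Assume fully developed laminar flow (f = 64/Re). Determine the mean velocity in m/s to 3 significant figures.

For laminar flow, f = 64/Re with Re = ρVD/μ, so Darcy-Weisbach reduces to ΔP = 32μLV/D². Solving for V: V = ΔP·D²/(32μL) = 157·(0.0315)²/(32·0.000666·227) = 0.0322 m/s.
Check: Re = ρVD/μ = 998·0.0322·0.0315/0.000666 = 1520 < 2300, so the laminar assumption holds.

V ≈ 0.0322 m/s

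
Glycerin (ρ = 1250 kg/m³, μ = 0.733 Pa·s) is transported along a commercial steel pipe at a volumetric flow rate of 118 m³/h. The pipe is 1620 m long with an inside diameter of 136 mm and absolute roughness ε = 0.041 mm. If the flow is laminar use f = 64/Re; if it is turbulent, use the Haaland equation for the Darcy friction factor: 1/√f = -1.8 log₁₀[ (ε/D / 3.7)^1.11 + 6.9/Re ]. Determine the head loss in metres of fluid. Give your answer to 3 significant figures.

h_f ≈ 378 m

Q = 118 m³/h = 118/3600 = 0.03278 m³/s.
Cross-sectional area A = πD²/4 = π(0.136)²/4 = 0.01453 m²; mean velocity V = Q/A = 0.03278/0.01453 = 2.256 m/s.
Reynolds number Re = ρVD/μ = 1250 · 2.256 · 0.136 / 0.733 = 523.3.
Re < 2300 → laminar flow, so f = 64/Re = 64/523.3 = 0.1223 (the turbulent correlation is not needed).
Darcy-Weisbach: ΔP = f(L/D)(ρV²/2) = 0.1223·(1620/0.136)·(1250·2.256²/2) = 0.1223·1.191e+04·3182 = 4.636e+06 Pa.
Head loss h_f = ΔP/(ρg) = 4.636e+06/(1250·9.81) = 378 m.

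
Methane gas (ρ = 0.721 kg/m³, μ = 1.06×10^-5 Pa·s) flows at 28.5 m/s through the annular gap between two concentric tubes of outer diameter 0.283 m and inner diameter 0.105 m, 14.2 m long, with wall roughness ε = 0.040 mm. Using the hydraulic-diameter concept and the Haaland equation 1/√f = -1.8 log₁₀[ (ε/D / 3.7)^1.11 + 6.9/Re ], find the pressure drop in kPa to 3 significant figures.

ΔP ≈ 0.374 kPa

Hydraulic diameter D_h = 4A/P = D_o - D_i = 0.283 - 0.105 = 0.178 m.
Re = ρVD_h/μ = 0.721·28.5·0.178/1.06e-05 = 3.451e+05.
ε/D_h = 4e-05/0.178 = 0.000225; Haaland gives 1/√f = -1.8 log₁₀[2.09e-05+2e-05] = 7.899, so f = 0.01603.
ΔP = f(L/D_h)(ρV²/2) = 0.01603·14.2/0.178·292.8 = 374.3 Pa.
ΔP = 0.374 kPa.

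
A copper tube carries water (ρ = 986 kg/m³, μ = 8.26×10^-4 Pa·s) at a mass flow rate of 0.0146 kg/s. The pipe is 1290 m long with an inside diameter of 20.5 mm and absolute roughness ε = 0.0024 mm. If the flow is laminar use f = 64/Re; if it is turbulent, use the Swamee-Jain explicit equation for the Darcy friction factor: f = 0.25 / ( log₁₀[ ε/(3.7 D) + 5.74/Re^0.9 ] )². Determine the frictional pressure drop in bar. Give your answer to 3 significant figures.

A = πD²/4 = π(0.0205)²/4 = 0.0003301 m²; mean velocity V = ṁ/(ρA) = 0.0146/(986 · 0.0003301) = 0.04486 m/s.
Reynolds number Re = ρVD/μ = 986 · 0.04486 · 0.0205 / 0.000826 = 1098.
Re < 2300 → laminar flow, so f = 64/Re = 64/1098 = 0.0583 (the turbulent correlation is not needed).
Darcy-Weisbach: ΔP = f(L/D)(ρV²/2) = 0.0583·(1290/0.0205)·(986·0.04486²/2) = 0.0583·6.293e+04·0.9922 = 3640 Pa.
ΔP = 3640 Pa = 0.0364 bar.

ΔP ≈ 0.0364 bar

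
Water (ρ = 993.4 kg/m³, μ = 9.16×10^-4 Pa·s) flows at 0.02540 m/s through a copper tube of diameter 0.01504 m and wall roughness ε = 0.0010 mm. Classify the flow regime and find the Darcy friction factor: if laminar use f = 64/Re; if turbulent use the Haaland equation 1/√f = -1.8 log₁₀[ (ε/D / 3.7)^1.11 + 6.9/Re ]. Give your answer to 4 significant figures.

Re = ρVD/μ = 993.4·0.0254·0.01504/0.000916 = 414.3.
Re < 2300 → laminar, so f = 64/Re = 0.1545 (roughness is irrelevant in laminar flow).

f ≈ 0.1545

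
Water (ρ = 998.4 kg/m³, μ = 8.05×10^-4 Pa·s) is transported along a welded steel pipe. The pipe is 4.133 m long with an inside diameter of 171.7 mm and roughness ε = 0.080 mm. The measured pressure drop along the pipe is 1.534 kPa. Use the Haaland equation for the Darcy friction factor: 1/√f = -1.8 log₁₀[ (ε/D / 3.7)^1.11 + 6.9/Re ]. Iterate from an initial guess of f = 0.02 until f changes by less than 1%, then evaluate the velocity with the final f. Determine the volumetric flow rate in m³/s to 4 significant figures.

Rearranging Darcy-Weisbach: V = √(2·ΔP·D/(f·L·ρ)). With ε/D = 8e-05/0.1717 = 0.000466, iterate starting from f = 0.02:
  f = 0.02 → V = √(2·1534·0.1717/(0.02·4.133·998.4)) = 2.526 m/s; Re = ρVD/μ = 5.38e+05; f → 0.0173
  f = 0.0173 → V = 2.717 m/s; Re = 5.785e+05; f → 0.01725
Converged (Δf/f < 1%). With the final f = 0.01725: V = √(2·1534·0.1717/(0.01725·4.133·998.4)) = 2.721 m/s.
Q = V·A = 2.721·(π/4·0.1717²) = 0.063 m³/s = 0.06300 m³/s.

Q ≈ 0.06300 m³/s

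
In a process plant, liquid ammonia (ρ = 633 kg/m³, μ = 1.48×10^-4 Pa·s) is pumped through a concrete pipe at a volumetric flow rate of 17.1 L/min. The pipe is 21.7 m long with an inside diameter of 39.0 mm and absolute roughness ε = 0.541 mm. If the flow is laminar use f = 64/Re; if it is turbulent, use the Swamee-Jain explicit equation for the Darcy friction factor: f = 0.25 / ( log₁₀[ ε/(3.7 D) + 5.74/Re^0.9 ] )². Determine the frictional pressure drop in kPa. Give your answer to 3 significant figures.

Q = 17.1 L/min = 17.1/60000 = 0.000285 m³/s.
Cross-sectional area A = πD²/4 = π(0.039)²/4 = 0.001195 m²; mean velocity V = Q/A = 0.000285/0.001195 = 0.2386 m/s.
Reynolds number Re = ρVD/μ = 633 · 0.2386 · 0.039 / 0.000148 = 3.98e+04.
Re > 4000 → turbulent. Relative roughness ε/D = 0.000541/0.039 = 0.0139. Swamee-Jain: f = 0.25/(log₁₀[0.0139/3.7 + 5.74/3.98e+04^0.9])² = 0.25/(log₁₀[0.00375 + 0.000416])² = 0.25/(-2.38)² = 0.04412.
Darcy-Weisbach: ΔP = f(L/D)(ρV²/2) = 0.04412·(21.7/0.039)·(633·0.2386²/2) = 0.04412·556.4·18.01 = 442.3 Pa.
ΔP = 442.3 Pa = 0.442 kPa.

ΔP ≈ 0.442 kPa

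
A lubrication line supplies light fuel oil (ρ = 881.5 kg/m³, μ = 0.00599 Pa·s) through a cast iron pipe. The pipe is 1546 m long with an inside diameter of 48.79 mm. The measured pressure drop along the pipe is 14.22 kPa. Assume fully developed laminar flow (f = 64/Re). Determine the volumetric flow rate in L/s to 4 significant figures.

Q ≈ 0.2136 L/s

For laminar flow, f = 64/Re with Re = ρVD/μ, so Darcy-Weisbach reduces to ΔP = 32μLV/D². Solving for V: V = ΔP·D²/(32μL) = 1.422e+04·(0.04879)²/(32·0.00599·1546) = 0.1142 m/s.
Check: Re = ρVD/μ = 881.5·0.1142·0.04879/0.00599 = 820.2 < 2300, so the laminar assumption holds.
Q = V·A = 0.1142·(π/4·0.04879²) = 0.0002136 m³/s = 0.2136 L/s.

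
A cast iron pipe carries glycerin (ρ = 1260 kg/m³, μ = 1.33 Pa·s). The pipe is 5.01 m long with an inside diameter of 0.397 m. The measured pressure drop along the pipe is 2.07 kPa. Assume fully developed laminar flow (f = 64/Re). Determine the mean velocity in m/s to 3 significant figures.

V ≈ 1.53 m/s

For laminar flow, f = 64/Re with Re = ρVD/μ, so Darcy-Weisbach reduces to ΔP = 32μLV/D². Solving for V: V = ΔP·D²/(32μL) = 2070·(0.397)²/(32·1.33·5.01) = 1.53 m/s.
Check: Re = ρVD/μ = 1260·1.53·0.397/1.33 = 575.5 < 2300, so the laminar assumption holds.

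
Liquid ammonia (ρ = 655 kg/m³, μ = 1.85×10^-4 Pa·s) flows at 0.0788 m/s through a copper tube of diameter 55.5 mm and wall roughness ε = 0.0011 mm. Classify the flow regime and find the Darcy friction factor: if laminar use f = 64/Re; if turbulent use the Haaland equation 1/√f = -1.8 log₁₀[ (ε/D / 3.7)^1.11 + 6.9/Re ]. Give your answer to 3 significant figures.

f ≈ 0.0275

Re = ρVD/μ = 655·0.0788·0.0555/0.000185 = 1.548e+04.
Re > 4000 → turbulent. ε/D = 1.1e-06/0.0555 = 1.98e-05; Haaland: 1/√f = -1.8 log₁₀[1.41e-06 + 0.000446] = 6.029, so f = 0.02751.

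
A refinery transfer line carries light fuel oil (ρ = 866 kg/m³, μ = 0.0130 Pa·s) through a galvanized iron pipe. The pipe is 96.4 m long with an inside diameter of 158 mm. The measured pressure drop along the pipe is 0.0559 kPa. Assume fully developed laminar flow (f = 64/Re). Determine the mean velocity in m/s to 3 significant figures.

For laminar flow, f = 64/Re with Re = ρVD/μ, so Darcy-Weisbach reduces to ΔP = 32μLV/D². Solving for V: V = ΔP·D²/(32μL) = 55.9·(0.158)²/(32·0.013·96.4) = 0.0348 m/s.
Check: Re = ρVD/μ = 866·0.0348·0.158/0.013 = 366.3 < 2300, so the laminar assumption holds.

V ≈ 0.0348 m/s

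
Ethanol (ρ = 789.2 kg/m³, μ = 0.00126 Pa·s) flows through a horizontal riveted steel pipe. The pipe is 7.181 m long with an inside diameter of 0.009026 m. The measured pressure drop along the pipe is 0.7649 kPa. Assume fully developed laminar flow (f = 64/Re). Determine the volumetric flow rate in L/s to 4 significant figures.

Q ≈ 0.01377 L/s

For laminar flow, f = 64/Re with Re = ρVD/μ, so Darcy-Weisbach reduces to ΔP = 32μLV/D². Solving for V: V = ΔP·D²/(32μL) = 764.9·(0.009026)²/(32·0.00126·7.181) = 0.2152 m/s.
Check: Re = ρVD/μ = 789.2·0.2152·0.009026/0.00126 = 1217 < 2300, so the laminar assumption holds.
Q = V·A = 0.2152·(π/4·0.009026²) = 1.377e-05 m³/s = 0.01377 L/s.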